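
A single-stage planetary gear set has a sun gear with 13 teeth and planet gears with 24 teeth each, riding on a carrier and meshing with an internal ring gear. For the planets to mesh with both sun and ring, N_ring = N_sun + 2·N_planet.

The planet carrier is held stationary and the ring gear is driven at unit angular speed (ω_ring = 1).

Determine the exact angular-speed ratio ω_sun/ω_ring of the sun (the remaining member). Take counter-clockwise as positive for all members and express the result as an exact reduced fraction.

-61/13

N_ring = 13 + 2·24 = 61
13(ω_s−ω_c) = −61(ω_r−ω_c),  ω_c=0, ω_r=1
ω_s = 0 − (61/13)(1−0) = -61/13
ω_s/ω_r = -61/13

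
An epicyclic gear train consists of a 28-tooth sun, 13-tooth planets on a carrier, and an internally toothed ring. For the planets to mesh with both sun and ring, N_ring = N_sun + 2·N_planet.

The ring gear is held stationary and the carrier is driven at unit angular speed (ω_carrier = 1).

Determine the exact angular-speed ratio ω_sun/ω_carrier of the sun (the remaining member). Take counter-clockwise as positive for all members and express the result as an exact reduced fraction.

N_ring = 28 + 2·13 = 54
28(ω_s−ω_c) = −54(ω_r−ω_c),  ω_r=0, ω_c=1
ω_s = 1 − (54/28)(0−1) = 41/14
ω_s/ω_c = 41/14

41/14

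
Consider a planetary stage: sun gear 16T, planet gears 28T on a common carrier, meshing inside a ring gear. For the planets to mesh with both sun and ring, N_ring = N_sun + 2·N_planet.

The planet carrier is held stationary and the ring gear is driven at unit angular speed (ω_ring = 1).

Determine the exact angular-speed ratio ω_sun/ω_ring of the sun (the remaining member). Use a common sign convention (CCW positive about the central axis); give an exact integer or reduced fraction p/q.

-9/2

N_ring = 16 + 2·28 = 72
16(ω_s−ω_c) = −72(ω_r−ω_c),  ω_c=0, ω_r=1
ω_s = 0 − (72/16)(1−0) = -9/2
ω_s/ω_r = -9/2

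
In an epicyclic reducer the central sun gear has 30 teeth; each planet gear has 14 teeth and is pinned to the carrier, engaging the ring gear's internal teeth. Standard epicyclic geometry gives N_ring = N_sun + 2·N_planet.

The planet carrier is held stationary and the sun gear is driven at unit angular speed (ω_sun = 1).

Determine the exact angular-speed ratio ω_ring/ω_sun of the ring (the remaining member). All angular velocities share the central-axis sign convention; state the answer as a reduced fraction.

-15/29

N_ring = 30 + 2·14 = 58
30(ω_s−ω_c) = −58(ω_r−ω_c),  ω_c=0, ω_s=1
ω_r = 0 − (30/58)(1−0) = -15/29
ω_r/ω_s = -15/29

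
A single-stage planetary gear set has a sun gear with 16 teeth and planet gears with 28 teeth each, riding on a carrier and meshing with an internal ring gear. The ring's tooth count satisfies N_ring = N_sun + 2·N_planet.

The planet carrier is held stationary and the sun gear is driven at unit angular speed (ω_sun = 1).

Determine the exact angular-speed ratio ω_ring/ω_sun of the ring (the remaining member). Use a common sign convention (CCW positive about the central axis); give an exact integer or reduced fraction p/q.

-2/9

N_ring = 16 + 2·28 = 72
16(ω_s−ω_c) = −72(ω_r−ω_c),  ω_c=0, ω_s=1
ω_r = 0 − (16/72)(1−0) = -2/9
ω_r/ω_s = -2/9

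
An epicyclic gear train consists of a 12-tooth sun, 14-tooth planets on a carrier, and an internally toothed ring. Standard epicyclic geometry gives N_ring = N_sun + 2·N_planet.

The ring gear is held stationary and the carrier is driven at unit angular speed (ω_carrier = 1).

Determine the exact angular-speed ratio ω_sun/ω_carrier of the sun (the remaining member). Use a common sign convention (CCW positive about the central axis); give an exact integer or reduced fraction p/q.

N_ring = 12 + 2·14 = 40
12(ω_s−ω_c) = −40(ω_r−ω_c),  ω_r=0, ω_c=1
ω_s = 1 − (40/12)(0−1) = 13/3
ω_s/ω_c = 13/3

13/3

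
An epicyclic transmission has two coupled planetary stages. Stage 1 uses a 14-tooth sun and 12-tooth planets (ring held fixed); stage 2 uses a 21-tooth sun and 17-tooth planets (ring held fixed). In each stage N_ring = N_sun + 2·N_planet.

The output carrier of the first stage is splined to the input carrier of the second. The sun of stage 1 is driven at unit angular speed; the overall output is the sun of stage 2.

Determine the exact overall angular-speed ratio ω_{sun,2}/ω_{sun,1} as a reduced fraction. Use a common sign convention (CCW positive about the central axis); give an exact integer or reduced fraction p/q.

Stage 1: N_ring = 14 + 2·12 = 38
Stage 1: 14(ω_s−ω_c) = −38(ω_r−ω_c),  ω_r=0, ω_s=1
Stage 1: 14(1−ω_c) = −38(0−ω_c)  ⇒  52ω_c = 14  ⇒  ω_c = 7/26
  ⇒ ω_c¹/ω_s¹ = 7/26
Stage 2: N_ring = 21 + 2·17 = 55
Stage 2: 21(ω_s−ω_c) = −55(ω_r−ω_c),  ω_r=0, ω_c=1
Stage 2: ω_s = 1 − (55/21)(0−1) = 76/21
  ⇒ ω_s²/ω_c² = 76/21
Coupling ω_c² = ω_c¹ ⇒ overall = 7/26 × 76/21 = 38/39

38/39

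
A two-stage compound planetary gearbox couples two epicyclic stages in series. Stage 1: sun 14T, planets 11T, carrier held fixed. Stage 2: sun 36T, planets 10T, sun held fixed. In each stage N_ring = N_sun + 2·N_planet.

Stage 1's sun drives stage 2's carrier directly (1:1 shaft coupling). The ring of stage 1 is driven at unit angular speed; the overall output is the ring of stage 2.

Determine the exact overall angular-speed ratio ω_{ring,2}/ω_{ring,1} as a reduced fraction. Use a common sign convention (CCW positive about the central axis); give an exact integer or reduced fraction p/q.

-207/49

Stage 1: N_ring = 14 + 2·11 = 36
Stage 1: 14(ω_s−ω_c) = −36(ω_r−ω_c),  ω_c=0, ω_r=1
Stage 1: ω_s = 0 − (36/14)(1−0) = -18/7
  ⇒ ω_s¹/ω_r¹ = -18/7
Stage 2: N_ring = 36 + 2·10 = 56
Stage 2: 36(ω_s−ω_c) = −56(ω_r−ω_c),  ω_s=0, ω_c=1
Stage 2: ω_r = 1 − (36/56)(0−1) = 23/14
  ⇒ ω_r²/ω_c² = 23/14
Coupling ω_c² = ω_s¹ ⇒ overall = -18/7 × 23/14 = -207/49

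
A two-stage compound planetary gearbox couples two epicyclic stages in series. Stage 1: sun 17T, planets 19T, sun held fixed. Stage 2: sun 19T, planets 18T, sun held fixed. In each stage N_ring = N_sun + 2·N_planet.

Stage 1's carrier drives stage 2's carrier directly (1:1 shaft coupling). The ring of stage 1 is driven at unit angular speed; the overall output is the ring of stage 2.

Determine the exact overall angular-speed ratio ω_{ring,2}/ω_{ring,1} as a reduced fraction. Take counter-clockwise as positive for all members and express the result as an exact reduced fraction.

Stage 1: N_ring = 17 + 2·19 = 55
Stage 1: 17(ω_s−ω_c) = −55(ω_r−ω_c),  ω_s=0, ω_r=1
Stage 1: 17(0−ω_c) = −55(1−ω_c)  ⇒  72ω_c = 55  ⇒  ω_c = 55/72
  ⇒ ω_c¹/ω_r¹ = 55/72
Stage 2: N_ring = 19 + 2·18 = 55
Stage 2: 19(ω_s−ω_c) = −55(ω_r−ω_c),  ω_s=0, ω_c=1
Stage 2: ω_r = 1 − (19/55)(0−1) = 74/55
  ⇒ ω_r²/ω_c² = 74/55
Coupling ω_c² = ω_c¹ ⇒ overall = 55/72 × 74/55 = 37/36

37/36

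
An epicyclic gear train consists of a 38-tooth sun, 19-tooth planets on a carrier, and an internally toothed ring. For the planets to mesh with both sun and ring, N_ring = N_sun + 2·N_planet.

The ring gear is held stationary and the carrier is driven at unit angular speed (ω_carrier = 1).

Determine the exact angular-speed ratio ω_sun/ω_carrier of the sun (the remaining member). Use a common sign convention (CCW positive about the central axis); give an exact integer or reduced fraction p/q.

N_ring = 38 + 2·19 = 76
38(ω_s−ω_c) = −76(ω_r−ω_c),  ω_r=0, ω_c=1
ω_s = 1 − (76/38)(0−1) = 3
ω_s/ω_c = 3

3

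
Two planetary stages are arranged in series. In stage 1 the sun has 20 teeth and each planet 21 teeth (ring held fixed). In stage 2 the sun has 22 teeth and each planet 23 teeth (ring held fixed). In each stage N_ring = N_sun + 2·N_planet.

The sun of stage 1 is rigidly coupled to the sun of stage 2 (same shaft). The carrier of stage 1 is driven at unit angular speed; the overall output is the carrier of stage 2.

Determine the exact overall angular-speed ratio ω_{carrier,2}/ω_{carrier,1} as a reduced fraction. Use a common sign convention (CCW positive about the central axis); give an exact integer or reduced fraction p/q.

451/450

Stage 1: N_ring = 20 + 2·21 = 62
Stage 1: 20(ω_s−ω_c) = −62(ω_r−ω_c),  ω_r=0, ω_c=1
Stage 1: ω_s = 1 − (62/20)(0−1) = 41/10
  ⇒ ω_s¹/ω_c¹ = 41/10
Stage 2: N_ring = 22 + 2·23 = 68
Stage 2: 22(ω_s−ω_c) = −68(ω_r−ω_c),  ω_r=0, ω_s=1
Stage 2: 22(1−ω_c) = −68(0−ω_c)  ⇒  90ω_c = 22  ⇒  ω_c = 11/45
  ⇒ ω_c²/ω_s² = 11/45
Coupling ω_s² = ω_s¹ ⇒ overall = 41/10 × 11/45 = 451/450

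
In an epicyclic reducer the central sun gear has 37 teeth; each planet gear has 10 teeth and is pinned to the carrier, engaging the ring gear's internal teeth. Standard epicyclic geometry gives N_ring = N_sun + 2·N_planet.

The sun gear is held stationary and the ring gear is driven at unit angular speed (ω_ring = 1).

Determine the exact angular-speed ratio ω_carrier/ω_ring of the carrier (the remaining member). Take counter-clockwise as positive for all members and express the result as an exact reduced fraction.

N_ring = 37 + 2·10 = 57
37(ω_s−ω_c) = −57(ω_r−ω_c),  ω_s=0, ω_r=1
37(0−ω_c) = −57(1−ω_c)  ⇒  94ω_c = 57  ⇒  ω_c = 57/94
ω_c/ω_r = 57/94

57/94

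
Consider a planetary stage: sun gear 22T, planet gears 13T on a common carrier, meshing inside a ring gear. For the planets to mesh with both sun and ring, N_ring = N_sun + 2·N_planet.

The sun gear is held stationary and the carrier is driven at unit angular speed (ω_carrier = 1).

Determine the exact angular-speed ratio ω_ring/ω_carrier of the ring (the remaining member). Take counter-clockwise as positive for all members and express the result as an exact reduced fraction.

35/24

N_ring = 22 + 2·13 = 48
22(ω_s−ω_c) = −48(ω_r−ω_c),  ω_s=0, ω_c=1
ω_r = 1 − (22/48)(0−1) = 35/24
ω_r/ω_c = 35/24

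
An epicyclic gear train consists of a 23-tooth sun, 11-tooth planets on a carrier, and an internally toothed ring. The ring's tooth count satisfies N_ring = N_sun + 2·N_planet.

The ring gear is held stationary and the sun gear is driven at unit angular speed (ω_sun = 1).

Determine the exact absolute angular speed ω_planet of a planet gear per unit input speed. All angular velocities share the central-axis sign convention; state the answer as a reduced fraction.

N_ring = 23 + 2·11 = 45
23(ω_s−ω_c) = −45(ω_r−ω_c),  ω_r=0, ω_s=1
23(1−ω_c) = −45(0−ω_c)  ⇒  68ω_c = 23  ⇒  ω_c = 23/68
sun–planet: 23·(1−23/68) = −11·(ω_p−ω_c)  ⇒  ω_p−ω_c = −(23/11)·(45/68) = -1035/748
ω_p = 23/68 − 1035/748 = -23/22

-23/22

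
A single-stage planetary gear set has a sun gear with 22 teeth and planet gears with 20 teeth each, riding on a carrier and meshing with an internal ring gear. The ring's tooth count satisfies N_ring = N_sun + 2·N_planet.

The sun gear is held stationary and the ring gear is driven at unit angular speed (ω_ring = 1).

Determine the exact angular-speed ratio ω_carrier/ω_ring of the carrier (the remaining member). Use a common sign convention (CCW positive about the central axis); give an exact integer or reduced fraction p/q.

31/42

N_ring = 22 + 2·20 = 62
22(ω_s−ω_c) = −62(ω_r−ω_c),  ω_s=0, ω_r=1
22(0−ω_c) = −62(1−ω_c)  ⇒  84ω_c = 62  ⇒  ω_c = 31/42
ω_c/ω_r = 31/42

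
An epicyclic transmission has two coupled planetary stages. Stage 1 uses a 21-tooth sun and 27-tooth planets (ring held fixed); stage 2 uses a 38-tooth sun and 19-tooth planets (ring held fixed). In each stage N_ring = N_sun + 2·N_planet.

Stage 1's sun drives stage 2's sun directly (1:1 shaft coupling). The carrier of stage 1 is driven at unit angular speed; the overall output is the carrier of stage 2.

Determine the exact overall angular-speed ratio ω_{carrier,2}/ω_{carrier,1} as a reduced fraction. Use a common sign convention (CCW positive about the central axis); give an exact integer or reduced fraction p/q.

32/21

Stage 1: N_ring = 21 + 2·27 = 75
Stage 1: 21(ω_s−ω_c) = −75(ω_r−ω_c),  ω_r=0, ω_c=1
Stage 1: ω_s = 1 − (75/21)(0−1) = 32/7
  ⇒ ω_s¹/ω_c¹ = 32/7
Stage 2: N_ring = 38 + 2·19 = 76
Stage 2: 38(ω_s−ω_c) = −76(ω_r−ω_c),  ω_r=0, ω_s=1
Stage 2: 38(1−ω_c) = −76(0−ω_c)  ⇒  114ω_c = 38  ⇒  ω_c = 1/3
  ⇒ ω_c²/ω_s² = 1/3
Coupling ω_s² = ω_s¹ ⇒ overall = 32/7 × 1/3 = 32/21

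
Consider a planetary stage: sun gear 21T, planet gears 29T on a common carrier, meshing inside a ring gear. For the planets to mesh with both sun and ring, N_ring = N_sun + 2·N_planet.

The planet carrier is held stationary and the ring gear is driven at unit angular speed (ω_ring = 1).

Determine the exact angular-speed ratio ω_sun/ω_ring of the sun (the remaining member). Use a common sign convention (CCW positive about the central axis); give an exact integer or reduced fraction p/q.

N_ring = 21 + 2·29 = 79
21(ω_s−ω_c) = −79(ω_r−ω_c),  ω_c=0, ω_r=1
ω_s = 0 − (79/21)(1−0) = -79/21
ω_s/ω_r = -79/21

-79/21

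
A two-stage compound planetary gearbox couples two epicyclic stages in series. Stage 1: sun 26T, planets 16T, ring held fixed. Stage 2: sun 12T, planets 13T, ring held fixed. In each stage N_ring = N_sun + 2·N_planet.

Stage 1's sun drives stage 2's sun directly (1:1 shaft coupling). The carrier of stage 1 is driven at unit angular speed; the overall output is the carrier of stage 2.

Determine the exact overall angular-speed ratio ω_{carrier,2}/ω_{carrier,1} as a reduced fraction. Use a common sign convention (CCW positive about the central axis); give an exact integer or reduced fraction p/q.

252/325

Stage 1: N_ring = 26 + 2·16 = 58
Stage 1: 26(ω_s−ω_c) = −58(ω_r−ω_c),  ω_r=0, ω_c=1
Stage 1: ω_s = 1 − (58/26)(0−1) = 42/13
  ⇒ ω_s¹/ω_c¹ = 42/13
Stage 2: N_ring = 12 + 2·13 = 38
Stage 2: 12(ω_s−ω_c) = −38(ω_r−ω_c),  ω_r=0, ω_s=1
Stage 2: 12(1−ω_c) = −38(0−ω_c)  ⇒  50ω_c = 12  ⇒  ω_c = 6/25
  ⇒ ω_c²/ω_s² = 6/25
Coupling ω_s² = ω_s¹ ⇒ overall = 42/13 × 6/25 = 252/325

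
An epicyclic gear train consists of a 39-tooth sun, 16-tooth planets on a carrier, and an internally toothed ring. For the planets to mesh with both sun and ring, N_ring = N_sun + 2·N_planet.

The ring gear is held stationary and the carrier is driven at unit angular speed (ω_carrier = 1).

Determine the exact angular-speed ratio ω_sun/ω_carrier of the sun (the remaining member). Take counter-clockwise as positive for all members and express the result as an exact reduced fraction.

110/39

N_ring = 39 + 2·16 = 71
39(ω_s−ω_c) = −71(ω_r−ω_c),  ω_r=0, ω_c=1
ω_s = 1 − (71/39)(0−1) = 110/39
ω_s/ω_c = 110/39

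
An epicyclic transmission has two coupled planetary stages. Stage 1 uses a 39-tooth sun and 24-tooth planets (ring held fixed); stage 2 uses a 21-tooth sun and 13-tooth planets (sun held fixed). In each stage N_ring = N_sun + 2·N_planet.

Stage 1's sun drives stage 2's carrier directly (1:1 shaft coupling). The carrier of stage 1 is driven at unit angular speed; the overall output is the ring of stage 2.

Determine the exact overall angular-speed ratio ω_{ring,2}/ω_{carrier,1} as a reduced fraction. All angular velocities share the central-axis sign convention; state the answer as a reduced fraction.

2856/611

Stage 1: N_ring = 39 + 2·24 = 87
Stage 1: 39(ω_s−ω_c) = −87(ω_r−ω_c),  ω_r=0, ω_c=1
Stage 1: ω_s = 1 − (87/39)(0−1) = 42/13
  ⇒ ω_s¹/ω_c¹ = 42/13
Stage 2: N_ring = 21 + 2·13 = 47
Stage 2: 21(ω_s−ω_c) = −47(ω_r−ω_c),  ω_s=0, ω_c=1
Stage 2: ω_r = 1 − (21/47)(0−1) = 68/47
  ⇒ ω_r²/ω_c² = 68/47
Coupling ω_c² = ω_s¹ ⇒ overall = 42/13 × 68/47 = 2856/611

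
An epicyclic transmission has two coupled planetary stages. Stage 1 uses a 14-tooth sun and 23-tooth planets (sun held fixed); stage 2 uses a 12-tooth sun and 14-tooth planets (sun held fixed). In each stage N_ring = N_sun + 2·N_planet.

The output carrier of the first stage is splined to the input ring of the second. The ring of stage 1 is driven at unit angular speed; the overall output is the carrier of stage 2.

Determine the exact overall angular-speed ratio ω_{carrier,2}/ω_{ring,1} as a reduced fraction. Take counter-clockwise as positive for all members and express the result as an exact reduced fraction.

Stage 1: N_ring = 14 + 2·23 = 60
Stage 1: 14(ω_s−ω_c) = −60(ω_r−ω_c),  ω_s=0, ω_r=1
Stage 1: 14(0−ω_c) = −60(1−ω_c)  ⇒  74ω_c = 60  ⇒  ω_c = 30/37
  ⇒ ω_c¹/ω_r¹ = 30/37
Stage 2: N_ring = 12 + 2·14 = 40
Stage 2: 12(ω_s−ω_c) = −40(ω_r−ω_c),  ω_s=0, ω_r=1
Stage 2: 12(0−ω_c) = −40(1−ω_c)  ⇒  52ω_c = 40  ⇒  ω_c = 10/13
  ⇒ ω_c²/ω_r² = 10/13
Coupling ω_r² = ω_c¹ ⇒ overall = 30/37 × 10/13 = 300/481

300/481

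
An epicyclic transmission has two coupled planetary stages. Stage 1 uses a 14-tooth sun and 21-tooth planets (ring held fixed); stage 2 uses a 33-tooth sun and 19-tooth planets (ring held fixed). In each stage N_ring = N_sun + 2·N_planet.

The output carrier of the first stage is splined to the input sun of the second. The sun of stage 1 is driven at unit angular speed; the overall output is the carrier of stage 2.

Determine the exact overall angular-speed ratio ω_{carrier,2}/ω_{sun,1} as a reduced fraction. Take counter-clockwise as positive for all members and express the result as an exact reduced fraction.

33/520

Stage 1: N_ring = 14 + 2·21 = 56
Stage 1: 14(ω_s−ω_c) = −56(ω_r−ω_c),  ω_r=0, ω_s=1
Stage 1: 14(1−ω_c) = −56(0−ω_c)  ⇒  70ω_c = 14  ⇒  ω_c = 1/5
  ⇒ ω_c¹/ω_s¹ = 1/5
Stage 2: N_ring = 33 + 2·19 = 71
Stage 2: 33(ω_s−ω_c) = −71(ω_r−ω_c),  ω_r=0, ω_s=1
Stage 2: 33(1−ω_c) = −71(0−ω_c)  ⇒  104ω_c = 33  ⇒  ω_c = 33/104
  ⇒ ω_c²/ω_s² = 33/104
Coupling ω_s² = ω_c¹ ⇒ overall = 1/5 × 33/104 = 33/520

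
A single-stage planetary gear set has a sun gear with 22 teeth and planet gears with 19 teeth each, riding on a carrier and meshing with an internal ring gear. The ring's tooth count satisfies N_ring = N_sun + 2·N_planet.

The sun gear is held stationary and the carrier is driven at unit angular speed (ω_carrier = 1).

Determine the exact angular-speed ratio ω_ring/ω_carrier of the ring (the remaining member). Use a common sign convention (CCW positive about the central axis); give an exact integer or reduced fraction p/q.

N_ring = 22 + 2·19 = 60
22(ω_s−ω_c) = −60(ω_r−ω_c),  ω_s=0, ω_c=1
ω_r = 1 − (22/60)(0−1) = 41/30
ω_r/ω_c = 41/30

41/30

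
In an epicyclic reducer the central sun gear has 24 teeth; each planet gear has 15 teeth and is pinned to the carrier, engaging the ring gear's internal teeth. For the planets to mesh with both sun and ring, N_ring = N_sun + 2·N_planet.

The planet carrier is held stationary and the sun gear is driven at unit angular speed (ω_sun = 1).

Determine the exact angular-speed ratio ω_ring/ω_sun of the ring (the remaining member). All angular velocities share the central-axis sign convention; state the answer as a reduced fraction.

-4/9

N_ring = 24 + 2·15 = 54
24(ω_s−ω_c) = −54(ω_r−ω_c),  ω_c=0, ω_s=1
ω_r = 0 − (24/54)(1−0) = -4/9
ω_r/ω_s = -4/9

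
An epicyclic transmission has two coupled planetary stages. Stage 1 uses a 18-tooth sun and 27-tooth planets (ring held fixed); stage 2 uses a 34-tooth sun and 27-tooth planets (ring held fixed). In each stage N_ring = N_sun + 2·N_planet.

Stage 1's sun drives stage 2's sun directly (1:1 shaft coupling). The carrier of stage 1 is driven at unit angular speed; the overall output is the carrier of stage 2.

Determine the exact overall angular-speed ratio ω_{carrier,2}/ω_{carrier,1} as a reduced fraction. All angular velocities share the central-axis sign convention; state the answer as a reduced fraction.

Stage 1: N_ring = 18 + 2·27 = 72
Stage 1: 18(ω_s−ω_c) = −72(ω_r−ω_c),  ω_r=0, ω_c=1
Stage 1: ω_s = 1 − (72/18)(0−1) = 5
  ⇒ ω_s¹/ω_c¹ = 5
Stage 2: N_ring = 34 + 2·27 = 88
Stage 2: 34(ω_s−ω_c) = −88(ω_r−ω_c),  ω_r=0, ω_s=1
Stage 2: 34(1−ω_c) = −88(0−ω_c)  ⇒  122ω_c = 34  ⇒  ω_c = 17/61
  ⇒ ω_c²/ω_s² = 17/61
Coupling ω_s² = ω_s¹ ⇒ overall = 5 × 17/61 = 85/61

85/61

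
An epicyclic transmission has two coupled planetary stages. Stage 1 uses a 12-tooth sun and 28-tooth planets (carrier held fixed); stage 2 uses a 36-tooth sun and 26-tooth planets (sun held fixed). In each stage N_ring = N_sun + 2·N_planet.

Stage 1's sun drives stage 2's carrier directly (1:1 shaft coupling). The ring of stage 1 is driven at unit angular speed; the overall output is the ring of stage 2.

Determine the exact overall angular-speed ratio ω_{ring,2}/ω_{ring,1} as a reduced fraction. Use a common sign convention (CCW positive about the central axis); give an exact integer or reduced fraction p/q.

-527/66

Stage 1: N_ring = 12 + 2·28 = 68
Stage 1: 12(ω_s−ω_c) = −68(ω_r−ω_c),  ω_c=0, ω_r=1
Stage 1: ω_s = 0 − (68/12)(1−0) = -17/3
  ⇒ ω_s¹/ω_r¹ = -17/3
Stage 2: N_ring = 36 + 2·26 = 88
Stage 2: 36(ω_s−ω_c) = −88(ω_r−ω_c),  ω_s=0, ω_c=1
Stage 2: ω_r = 1 − (36/88)(0−1) = 31/22
  ⇒ ω_r²/ω_c² = 31/22
Coupling ω_c² = ω_s¹ ⇒ overall = -17/3 × 31/22 = -527/66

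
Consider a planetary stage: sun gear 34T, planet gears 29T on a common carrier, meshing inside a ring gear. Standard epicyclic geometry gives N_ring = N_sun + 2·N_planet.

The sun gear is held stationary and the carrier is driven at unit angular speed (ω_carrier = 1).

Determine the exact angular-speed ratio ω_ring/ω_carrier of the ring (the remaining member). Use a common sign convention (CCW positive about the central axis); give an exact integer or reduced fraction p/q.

N_ring = 34 + 2·29 = 92
34(ω_s−ω_c) = −92(ω_r−ω_c),  ω_s=0, ω_c=1
ω_r = 1 − (34/92)(0−1) = 63/46
ω_r/ω_c = 63/46

63/46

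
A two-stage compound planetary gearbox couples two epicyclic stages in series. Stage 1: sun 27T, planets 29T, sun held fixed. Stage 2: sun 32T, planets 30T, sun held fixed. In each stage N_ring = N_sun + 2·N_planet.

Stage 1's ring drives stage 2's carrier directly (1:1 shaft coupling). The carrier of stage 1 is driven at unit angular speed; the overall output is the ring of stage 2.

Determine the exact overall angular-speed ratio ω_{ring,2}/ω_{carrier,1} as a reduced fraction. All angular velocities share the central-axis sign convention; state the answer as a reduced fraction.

Stage 1: N_ring = 27 + 2·29 = 85
Stage 1: 27(ω_s−ω_c) = −85(ω_r−ω_c),  ω_s=0, ω_c=1
Stage 1: ω_r = 1 − (27/85)(0−1) = 112/85
  ⇒ ω_r¹/ω_c¹ = 112/85
Stage 2: N_ring = 32 + 2·30 = 92
Stage 2: 32(ω_s−ω_c) = −92(ω_r−ω_c),  ω_s=0, ω_c=1
Stage 2: ω_r = 1 − (32/92)(0−1) = 31/23
  ⇒ ω_r²/ω_c² = 31/23
Coupling ω_c² = ω_r¹ ⇒ overall = 112/85 × 31/23 = 3472/1955

3472/1955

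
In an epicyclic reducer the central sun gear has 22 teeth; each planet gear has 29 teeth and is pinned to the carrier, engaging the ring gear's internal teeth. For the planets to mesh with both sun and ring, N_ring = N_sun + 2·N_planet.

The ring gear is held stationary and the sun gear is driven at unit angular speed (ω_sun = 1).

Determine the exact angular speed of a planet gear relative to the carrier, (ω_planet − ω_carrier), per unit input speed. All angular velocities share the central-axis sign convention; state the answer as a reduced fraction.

-880/1479

N_ring = 22 + 2·29 = 80
22(ω_s−ω_c) = −80(ω_r−ω_c),  ω_r=0, ω_s=1
22(1−ω_c) = −80(0−ω_c)  ⇒  102ω_c = 22  ⇒  ω_c = 11/51
sun–planet: 22·(1−11/51) = −29·(ω_p−ω_c)  ⇒  ω_p−ω_c = −(22/29)·(40/51) = -880/1479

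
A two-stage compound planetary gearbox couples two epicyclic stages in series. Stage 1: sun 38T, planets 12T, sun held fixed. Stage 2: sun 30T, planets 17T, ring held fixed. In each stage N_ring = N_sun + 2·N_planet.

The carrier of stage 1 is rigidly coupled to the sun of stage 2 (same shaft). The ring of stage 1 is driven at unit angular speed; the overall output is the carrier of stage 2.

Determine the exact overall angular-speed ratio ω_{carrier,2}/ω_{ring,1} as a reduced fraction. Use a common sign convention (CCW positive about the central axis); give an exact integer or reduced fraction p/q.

Stage 1: N_ring = 38 + 2·12 = 62
Stage 1: 38(ω_s−ω_c) = −62(ω_r−ω_c),  ω_s=0, ω_r=1
Stage 1: 38(0−ω_c) = −62(1−ω_c)  ⇒  100ω_c = 62  ⇒  ω_c = 31/50
  ⇒ ω_c¹/ω_r¹ = 31/50
Stage 2: N_ring = 30 + 2·17 = 64
Stage 2: 30(ω_s−ω_c) = −64(ω_r−ω_c),  ω_r=0, ω_s=1
Stage 2: 30(1−ω_c) = −64(0−ω_c)  ⇒  94ω_c = 30  ⇒  ω_c = 15/47
  ⇒ ω_c²/ω_s² = 15/47
Coupling ω_s² = ω_c¹ ⇒ overall = 31/50 × 15/47 = 93/470

93/470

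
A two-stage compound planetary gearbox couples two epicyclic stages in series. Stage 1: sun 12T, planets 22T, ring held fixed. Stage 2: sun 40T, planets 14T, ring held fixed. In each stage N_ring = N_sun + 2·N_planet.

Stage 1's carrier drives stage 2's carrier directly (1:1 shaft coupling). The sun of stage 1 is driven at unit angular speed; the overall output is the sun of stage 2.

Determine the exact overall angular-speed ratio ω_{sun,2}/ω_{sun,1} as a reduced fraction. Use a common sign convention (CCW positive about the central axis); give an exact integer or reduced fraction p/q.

Stage 1: N_ring = 12 + 2·22 = 56
Stage 1: 12(ω_s−ω_c) = −56(ω_r−ω_c),  ω_r=0, ω_s=1
Stage 1: 12(1−ω_c) = −56(0−ω_c)  ⇒  68ω_c = 12  ⇒  ω_c = 3/17
  ⇒ ω_c¹/ω_s¹ = 3/17
Stage 2: N_ring = 40 + 2·14 = 68
Stage 2: 40(ω_s−ω_c) = −68(ω_r−ω_c),  ω_r=0, ω_c=1
Stage 2: ω_s = 1 − (68/40)(0−1) = 27/10
  ⇒ ω_s²/ω_c² = 27/10
Coupling ω_c² = ω_c¹ ⇒ overall = 3/17 × 27/10 = 81/170

81/170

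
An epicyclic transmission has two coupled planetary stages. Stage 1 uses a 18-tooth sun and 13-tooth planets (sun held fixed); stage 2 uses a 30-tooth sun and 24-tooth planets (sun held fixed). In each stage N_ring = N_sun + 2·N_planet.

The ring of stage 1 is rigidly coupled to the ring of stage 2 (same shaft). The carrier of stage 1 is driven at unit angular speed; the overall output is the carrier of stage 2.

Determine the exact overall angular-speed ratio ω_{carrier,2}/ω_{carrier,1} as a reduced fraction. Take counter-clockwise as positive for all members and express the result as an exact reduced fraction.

403/396

Stage 1: N_ring = 18 + 2·13 = 44
Stage 1: 18(ω_s−ω_c) = −44(ω_r−ω_c),  ω_s=0, ω_c=1
Stage 1: ω_r = 1 − (18/44)(0−1) = 31/22
  ⇒ ω_r¹/ω_c¹ = 31/22
Stage 2: N_ring = 30 + 2·24 = 78
Stage 2: 30(ω_s−ω_c) = −78(ω_r−ω_c),  ω_s=0, ω_r=1
Stage 2: 30(0−ω_c) = −78(1−ω_c)  ⇒  108ω_c = 78  ⇒  ω_c = 13/18
  ⇒ ω_c²/ω_r² = 13/18
Coupling ω_r² = ω_r¹ ⇒ overall = 31/22 × 13/18 = 403/396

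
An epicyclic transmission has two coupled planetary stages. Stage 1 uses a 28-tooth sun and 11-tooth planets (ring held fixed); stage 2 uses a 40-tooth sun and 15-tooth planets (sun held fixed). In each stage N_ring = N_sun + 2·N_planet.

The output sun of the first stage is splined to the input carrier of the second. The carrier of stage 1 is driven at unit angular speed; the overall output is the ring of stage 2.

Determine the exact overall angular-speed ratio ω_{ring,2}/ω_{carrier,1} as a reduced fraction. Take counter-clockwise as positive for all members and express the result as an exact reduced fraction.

Stage 1: N_ring = 28 + 2·11 = 50
Stage 1: 28(ω_s−ω_c) = −50(ω_r−ω_c),  ω_r=0, ω_c=1
Stage 1: ω_s = 1 − (50/28)(0−1) = 39/14
  ⇒ ω_s¹/ω_c¹ = 39/14
Stage 2: N_ring = 40 + 2·15 = 70
Stage 2: 40(ω_s−ω_c) = −70(ω_r−ω_c),  ω_s=0, ω_c=1
Stage 2: ω_r = 1 − (40/70)(0−1) = 11/7
  ⇒ ω_r²/ω_c² = 11/7
Coupling ω_c² = ω_s¹ ⇒ overall = 39/14 × 11/7 = 429/98

429/98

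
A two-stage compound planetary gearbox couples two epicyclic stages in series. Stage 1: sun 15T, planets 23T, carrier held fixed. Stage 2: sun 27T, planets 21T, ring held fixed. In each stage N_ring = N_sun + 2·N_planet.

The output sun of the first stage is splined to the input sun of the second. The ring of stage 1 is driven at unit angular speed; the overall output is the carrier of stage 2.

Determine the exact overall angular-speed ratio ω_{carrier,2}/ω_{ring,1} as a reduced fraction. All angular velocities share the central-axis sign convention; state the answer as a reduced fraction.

-183/160

Stage 1: N_ring = 15 + 2·23 = 61
Stage 1: 15(ω_s−ω_c) = −61(ω_r−ω_c),  ω_c=0, ω_r=1
Stage 1: ω_s = 0 − (61/15)(1−0) = -61/15
  ⇒ ω_s¹/ω_r¹ = -61/15
Stage 2: N_ring = 27 + 2·21 = 69
Stage 2: 27(ω_s−ω_c) = −69(ω_r−ω_c),  ω_r=0, ω_s=1
Stage 2: 27(1−ω_c) = −69(0−ω_c)  ⇒  96ω_c = 27  ⇒  ω_c = 9/32
  ⇒ ω_c²/ω_s² = 9/32
Coupling ω_s² = ω_s¹ ⇒ overall = -61/15 × 9/32 = -183/160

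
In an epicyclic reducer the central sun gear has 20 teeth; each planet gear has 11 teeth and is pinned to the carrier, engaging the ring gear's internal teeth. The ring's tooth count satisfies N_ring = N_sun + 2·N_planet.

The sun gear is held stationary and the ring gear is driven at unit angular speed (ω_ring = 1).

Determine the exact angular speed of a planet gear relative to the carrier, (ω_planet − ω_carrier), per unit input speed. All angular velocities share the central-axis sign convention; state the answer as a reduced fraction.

420/341

N_ring = 20 + 2·11 = 42
20(ω_s−ω_c) = −42(ω_r−ω_c),  ω_s=0, ω_r=1
20(0−ω_c) = −42(1−ω_c)  ⇒  62ω_c = 42  ⇒  ω_c = 21/31
sun–planet: 20·(0−21/31) = −11·(ω_p−ω_c)  ⇒  ω_p−ω_c = −(20/11)·(-21/31) = 420/341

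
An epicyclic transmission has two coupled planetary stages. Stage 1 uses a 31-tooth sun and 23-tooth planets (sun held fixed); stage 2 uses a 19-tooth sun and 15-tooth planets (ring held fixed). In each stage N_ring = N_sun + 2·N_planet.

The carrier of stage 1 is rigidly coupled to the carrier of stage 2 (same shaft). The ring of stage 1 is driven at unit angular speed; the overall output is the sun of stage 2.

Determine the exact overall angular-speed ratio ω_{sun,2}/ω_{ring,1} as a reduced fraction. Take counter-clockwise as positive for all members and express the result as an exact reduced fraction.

Stage 1: N_ring = 31 + 2·23 = 77
Stage 1: 31(ω_s−ω_c) = −77(ω_r−ω_c),  ω_s=0, ω_r=1
Stage 1: 31(0−ω_c) = −77(1−ω_c)  ⇒  108ω_c = 77  ⇒  ω_c = 77/108
  ⇒ ω_c¹/ω_r¹ = 77/108
Stage 2: N_ring = 19 + 2·15 = 49
Stage 2: 19(ω_s−ω_c) = −49(ω_r−ω_c),  ω_r=0, ω_c=1
Stage 2: ω_s = 1 − (49/19)(0−1) = 68/19
  ⇒ ω_s²/ω_c² = 68/19
Coupling ω_c² = ω_c¹ ⇒ overall = 77/108 × 68/19 = 1309/513

1309/513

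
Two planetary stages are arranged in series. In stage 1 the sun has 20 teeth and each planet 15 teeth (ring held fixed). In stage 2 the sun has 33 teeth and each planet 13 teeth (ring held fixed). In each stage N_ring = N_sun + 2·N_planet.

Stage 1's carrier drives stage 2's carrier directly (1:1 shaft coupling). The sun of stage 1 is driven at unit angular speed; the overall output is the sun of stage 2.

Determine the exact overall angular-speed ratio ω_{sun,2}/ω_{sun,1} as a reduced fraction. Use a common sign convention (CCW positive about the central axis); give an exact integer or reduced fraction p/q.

184/231

Stage 1: N_ring = 20 + 2·15 = 50
Stage 1: 20(ω_s−ω_c) = −50(ω_r−ω_c),  ω_r=0, ω_s=1
Stage 1: 20(1−ω_c) = −50(0−ω_c)  ⇒  70ω_c = 20  ⇒  ω_c = 2/7
  ⇒ ω_c¹/ω_s¹ = 2/7
Stage 2: N_ring = 33 + 2·13 = 59
Stage 2: 33(ω_s−ω_c) = −59(ω_r−ω_c),  ω_r=0, ω_c=1
Stage 2: ω_s = 1 − (59/33)(0−1) = 92/33
  ⇒ ω_s²/ω_c² = 92/33
Coupling ω_c² = ω_c¹ ⇒ overall = 2/7 × 92/33 = 184/231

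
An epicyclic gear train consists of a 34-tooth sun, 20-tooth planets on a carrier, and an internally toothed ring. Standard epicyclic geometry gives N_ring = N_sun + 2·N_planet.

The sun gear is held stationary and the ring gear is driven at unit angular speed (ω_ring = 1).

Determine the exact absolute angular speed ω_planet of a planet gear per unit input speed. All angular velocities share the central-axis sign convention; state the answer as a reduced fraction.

37/20

N_ring = 34 + 2·20 = 74
34(ω_s−ω_c) = −74(ω_r−ω_c),  ω_s=0, ω_r=1
34(0−ω_c) = −74(1−ω_c)  ⇒  108ω_c = 74  ⇒  ω_c = 37/54
sun–planet: 34·(0−37/54) = −20·(ω_p−ω_c)  ⇒  ω_p−ω_c = −(34/20)·(-37/54) = 629/540
ω_p = 37/54 + 629/540 = 37/20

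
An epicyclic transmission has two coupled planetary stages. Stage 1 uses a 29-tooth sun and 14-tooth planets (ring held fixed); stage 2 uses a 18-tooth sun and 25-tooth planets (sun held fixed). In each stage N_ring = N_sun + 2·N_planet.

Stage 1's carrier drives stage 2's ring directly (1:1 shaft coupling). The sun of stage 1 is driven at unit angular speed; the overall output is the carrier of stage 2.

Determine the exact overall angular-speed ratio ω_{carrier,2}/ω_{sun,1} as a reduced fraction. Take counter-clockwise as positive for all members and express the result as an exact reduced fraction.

Stage 1: N_ring = 29 + 2·14 = 57
Stage 1: 29(ω_s−ω_c) = −57(ω_r−ω_c),  ω_r=0, ω_s=1
Stage 1: 29(1−ω_c) = −57(0−ω_c)  ⇒  86ω_c = 29  ⇒  ω_c = 29/86
  ⇒ ω_c¹/ω_s¹ = 29/86
Stage 2: N_ring = 18 + 2·25 = 68
Stage 2: 18(ω_s−ω_c) = −68(ω_r−ω_c),  ω_s=0, ω_r=1
Stage 2: 18(0−ω_c) = −68(1−ω_c)  ⇒  86ω_c = 68  ⇒  ω_c = 34/43
  ⇒ ω_c²/ω_r² = 34/43
Coupling ω_r² = ω_c¹ ⇒ overall = 29/86 × 34/43 = 493/1849

493/1849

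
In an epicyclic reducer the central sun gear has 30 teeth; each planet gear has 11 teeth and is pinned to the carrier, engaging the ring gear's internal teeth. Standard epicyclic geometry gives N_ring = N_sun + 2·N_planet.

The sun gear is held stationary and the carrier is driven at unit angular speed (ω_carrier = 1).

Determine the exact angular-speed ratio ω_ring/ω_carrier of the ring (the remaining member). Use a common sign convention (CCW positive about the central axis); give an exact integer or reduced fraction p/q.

41/26

N_ring = 30 + 2·11 = 52
30(ω_s−ω_c) = −52(ω_r−ω_c),  ω_s=0, ω_c=1
ω_r = 1 − (30/52)(0−1) = 41/26
ω_r/ω_c = 41/26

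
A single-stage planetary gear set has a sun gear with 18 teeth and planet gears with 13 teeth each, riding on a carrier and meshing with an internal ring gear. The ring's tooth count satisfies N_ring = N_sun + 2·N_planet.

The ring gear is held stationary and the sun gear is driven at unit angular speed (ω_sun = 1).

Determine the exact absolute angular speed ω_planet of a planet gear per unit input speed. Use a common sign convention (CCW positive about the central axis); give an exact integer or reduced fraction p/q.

-9/13

N_ring = 18 + 2·13 = 44
18(ω_s−ω_c) = −44(ω_r−ω_c),  ω_r=0, ω_s=1
18(1−ω_c) = −44(0−ω_c)  ⇒  62ω_c = 18  ⇒  ω_c = 9/31
sun–planet: 18·(1−9/31) = −13·(ω_p−ω_c)  ⇒  ω_p−ω_c = −(18/13)·(22/31) = -396/403
ω_p = 9/31 − 396/403 = -9/13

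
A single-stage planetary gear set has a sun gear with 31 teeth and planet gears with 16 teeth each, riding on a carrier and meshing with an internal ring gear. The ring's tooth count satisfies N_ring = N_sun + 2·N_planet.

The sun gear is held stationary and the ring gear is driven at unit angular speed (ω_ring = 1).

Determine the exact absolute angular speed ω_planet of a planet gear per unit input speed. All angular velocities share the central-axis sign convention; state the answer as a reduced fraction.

N_ring = 31 + 2·16 = 63
31(ω_s−ω_c) = −63(ω_r−ω_c),  ω_s=0, ω_r=1
31(0−ω_c) = −63(1−ω_c)  ⇒  94ω_c = 63  ⇒  ω_c = 63/94
sun–planet: 31·(0−63/94) = −16·(ω_p−ω_c)  ⇒  ω_p−ω_c = −(31/16)·(-63/94) = 1953/1504
ω_p = 63/94 + 1953/1504 = 63/32

63/32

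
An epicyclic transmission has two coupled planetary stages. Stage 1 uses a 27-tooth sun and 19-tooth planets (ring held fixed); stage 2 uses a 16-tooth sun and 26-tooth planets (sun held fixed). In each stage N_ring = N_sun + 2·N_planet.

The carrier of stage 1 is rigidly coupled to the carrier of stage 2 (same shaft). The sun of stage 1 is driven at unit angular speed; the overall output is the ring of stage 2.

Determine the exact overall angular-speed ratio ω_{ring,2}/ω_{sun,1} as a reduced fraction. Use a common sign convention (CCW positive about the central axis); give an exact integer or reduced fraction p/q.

Stage 1: N_ring = 27 + 2·19 = 65
Stage 1: 27(ω_s−ω_c) = −65(ω_r−ω_c),  ω_r=0, ω_s=1
Stage 1: 27(1−ω_c) = −65(0−ω_c)  ⇒  92ω_c = 27  ⇒  ω_c = 27/92
  ⇒ ω_c¹/ω_s¹ = 27/92
Stage 2: N_ring = 16 + 2·26 = 68
Stage 2: 16(ω_s−ω_c) = −68(ω_r−ω_c),  ω_s=0, ω_c=1
Stage 2: ω_r = 1 − (16/68)(0−1) = 21/17
  ⇒ ω_r²/ω_c² = 21/17
Coupling ω_c² = ω_c¹ ⇒ overall = 27/92 × 21/17 = 567/1564

567/1564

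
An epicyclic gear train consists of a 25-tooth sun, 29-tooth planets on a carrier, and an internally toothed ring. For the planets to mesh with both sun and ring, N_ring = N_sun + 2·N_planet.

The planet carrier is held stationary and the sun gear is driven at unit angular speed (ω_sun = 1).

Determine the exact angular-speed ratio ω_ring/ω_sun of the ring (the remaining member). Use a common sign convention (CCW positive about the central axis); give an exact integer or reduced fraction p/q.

-25/83

N_ring = 25 + 2·29 = 83
25(ω_s−ω_c) = −83(ω_r−ω_c),  ω_c=0, ω_s=1
ω_r = 0 − (25/83)(1−0) = -25/83
ω_r/ω_s = -25/83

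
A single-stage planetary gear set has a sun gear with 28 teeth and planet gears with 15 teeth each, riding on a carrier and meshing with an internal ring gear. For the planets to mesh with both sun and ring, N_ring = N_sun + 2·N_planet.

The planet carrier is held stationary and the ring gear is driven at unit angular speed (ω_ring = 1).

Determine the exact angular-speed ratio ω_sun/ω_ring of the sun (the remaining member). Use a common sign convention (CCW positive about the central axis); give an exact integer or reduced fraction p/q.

N_ring = 28 + 2·15 = 58
28(ω_s−ω_c) = −58(ω_r−ω_c),  ω_c=0, ω_r=1
ω_s = 0 − (58/28)(1−0) = -29/14
ω_s/ω_r = -29/14

-29/14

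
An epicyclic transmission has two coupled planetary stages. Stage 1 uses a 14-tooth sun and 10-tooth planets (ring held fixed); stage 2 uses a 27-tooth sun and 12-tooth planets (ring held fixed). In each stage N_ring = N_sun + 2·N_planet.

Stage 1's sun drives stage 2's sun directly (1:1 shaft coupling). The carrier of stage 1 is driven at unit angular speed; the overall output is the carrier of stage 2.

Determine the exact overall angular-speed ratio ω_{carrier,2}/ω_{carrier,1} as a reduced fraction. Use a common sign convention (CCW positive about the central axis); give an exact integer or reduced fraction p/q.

108/91

Stage 1: N_ring = 14 + 2·10 = 34
Stage 1: 14(ω_s−ω_c) = −34(ω_r−ω_c),  ω_r=0, ω_c=1
Stage 1: ω_s = 1 − (34/14)(0−1) = 24/7
  ⇒ ω_s¹/ω_c¹ = 24/7
Stage 2: N_ring = 27 + 2·12 = 51
Stage 2: 27(ω_s−ω_c) = −51(ω_r−ω_c),  ω_r=0, ω_s=1
Stage 2: 27(1−ω_c) = −51(0−ω_c)  ⇒  78ω_c = 27  ⇒  ω_c = 9/26
  ⇒ ω_c²/ω_s² = 9/26
Coupling ω_s² = ω_s¹ ⇒ overall = 24/7 × 9/26 = 108/91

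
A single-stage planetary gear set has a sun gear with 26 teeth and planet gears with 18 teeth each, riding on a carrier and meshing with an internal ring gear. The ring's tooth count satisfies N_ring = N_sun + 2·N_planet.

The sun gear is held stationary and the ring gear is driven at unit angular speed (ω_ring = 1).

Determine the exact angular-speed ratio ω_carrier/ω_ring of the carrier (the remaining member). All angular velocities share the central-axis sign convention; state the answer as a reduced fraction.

N_ring = 26 + 2·18 = 62
26(ω_s−ω_c) = −62(ω_r−ω_c),  ω_s=0, ω_r=1
26(0−ω_c) = −62(1−ω_c)  ⇒  88ω_c = 62  ⇒  ω_c = 31/44
ω_c/ω_r = 31/44

31/44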